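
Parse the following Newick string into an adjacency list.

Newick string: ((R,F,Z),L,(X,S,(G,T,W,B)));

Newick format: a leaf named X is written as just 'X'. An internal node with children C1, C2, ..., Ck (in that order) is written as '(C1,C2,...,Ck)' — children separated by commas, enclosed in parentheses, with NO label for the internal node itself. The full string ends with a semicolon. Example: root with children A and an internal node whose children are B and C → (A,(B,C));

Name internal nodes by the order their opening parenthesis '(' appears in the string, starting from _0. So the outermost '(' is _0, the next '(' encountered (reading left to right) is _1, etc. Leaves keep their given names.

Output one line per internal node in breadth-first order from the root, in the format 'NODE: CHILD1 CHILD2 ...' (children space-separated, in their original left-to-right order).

Input: ((R,F,Z),L,(X,S,(G,T,W,B)));
Scanning left-to-right, naming '(' by encounter order:
  pos 0: '(' -> open internal node _0 (depth 1)
  pos 1: '(' -> open internal node _1 (depth 2)
  pos 7: ')' -> close internal node _1 (now at depth 1)
  pos 11: '(' -> open internal node _2 (depth 2)
  pos 16: '(' -> open internal node _3 (depth 3)
  pos 24: ')' -> close internal node _3 (now at depth 2)
  pos 25: ')' -> close internal node _2 (now at depth 1)
  pos 26: ')' -> close internal node _0 (now at depth 0)
Total internal nodes: 4
BFS adjacency from root:
  _0: _1 L _2
  _1: R F Z
  _2: X S _3
  _3: G T W B

Answer: _0: _1 L _2
_1: R F Z
_2: X S _3
_3: G T W B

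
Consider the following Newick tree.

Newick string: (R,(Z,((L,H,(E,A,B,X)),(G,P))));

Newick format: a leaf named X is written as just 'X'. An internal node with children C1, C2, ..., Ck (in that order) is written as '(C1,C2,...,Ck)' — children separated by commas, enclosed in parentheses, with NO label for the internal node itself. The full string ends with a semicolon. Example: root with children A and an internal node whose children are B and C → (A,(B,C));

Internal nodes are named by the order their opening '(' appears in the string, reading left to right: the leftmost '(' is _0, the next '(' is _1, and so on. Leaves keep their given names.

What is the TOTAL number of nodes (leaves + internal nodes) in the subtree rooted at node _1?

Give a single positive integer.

Answer: 14

Derivation:
Newick: (R,(Z,((L,H,(E,A,B,X)),(G,P))));
Locate _1: it is the '(' at position 3 (the 2nd '(' reading left to right).
Query: subtree rooted at _1
_1: subtree_size = 1 + 13
  Z: subtree_size = 1 + 0
  _2: subtree_size = 1 + 11
    _3: subtree_size = 1 + 7
      L: subtree_size = 1 + 0
      H: subtree_size = 1 + 0
      _4: subtree_size = 1 + 4
        E: subtree_size = 1 + 0
        A: subtree_size = 1 + 0
        B: subtree_size = 1 + 0
        X: subtree_size = 1 + 0
    _5: subtree_size = 1 + 2
      G: subtree_size = 1 + 0
      P: subtree_size = 1 + 0
Total subtree size of _1: 14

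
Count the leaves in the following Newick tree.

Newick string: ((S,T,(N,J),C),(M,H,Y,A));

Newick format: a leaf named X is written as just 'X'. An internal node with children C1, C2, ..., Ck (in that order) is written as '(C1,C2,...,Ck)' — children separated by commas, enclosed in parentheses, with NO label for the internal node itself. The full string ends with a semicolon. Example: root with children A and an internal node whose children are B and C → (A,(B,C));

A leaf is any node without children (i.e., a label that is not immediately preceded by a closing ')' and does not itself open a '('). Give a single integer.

Answer: 9

Derivation:
Newick: ((S,T,(N,J),C),(M,H,Y,A));
Scan left-to-right; a leaf is any maximal label run not followed by '(':
  pos 2: leaf 'S' → count = 1
  pos 4: leaf 'T' → count = 2
  pos 7: leaf 'N' → count = 3
  pos 9: leaf 'J' → count = 4
  pos 12: leaf 'C' → count = 5
  pos 16: leaf 'M' → count = 6
  pos 18: leaf 'H' → count = 7
  pos 20: leaf 'Y' → count = 8
  pos 22: leaf 'A' → count = 9
Total leaves: 9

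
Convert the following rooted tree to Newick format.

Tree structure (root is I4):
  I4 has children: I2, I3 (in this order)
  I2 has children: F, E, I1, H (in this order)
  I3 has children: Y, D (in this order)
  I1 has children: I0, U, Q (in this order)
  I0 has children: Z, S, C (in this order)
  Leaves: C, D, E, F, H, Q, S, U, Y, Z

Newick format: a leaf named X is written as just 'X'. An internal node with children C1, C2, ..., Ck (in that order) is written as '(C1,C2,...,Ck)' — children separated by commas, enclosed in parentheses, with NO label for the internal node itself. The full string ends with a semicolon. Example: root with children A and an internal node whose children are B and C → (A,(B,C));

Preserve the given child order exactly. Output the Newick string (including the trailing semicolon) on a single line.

internal I4 with children ['I2', 'I3']
  internal I2 with children ['F', 'E', 'I1', 'H']
    leaf 'F' → 'F'
    leaf 'E' → 'E'
    internal I1 with children ['I0', 'U', 'Q']
      internal I0 with children ['Z', 'S', 'C']
        leaf 'Z' → 'Z'
        leaf 'S' → 'S'
        leaf 'C' → 'C'
      → '(Z,S,C)'
      leaf 'U' → 'U'
      leaf 'Q' → 'Q'
    → '((Z,S,C),U,Q)'
    leaf 'H' → 'H'
  → '(F,E,((Z,S,C),U,Q),H)'
  internal I3 with children ['Y', 'D']
    leaf 'Y' → 'Y'
    leaf 'D' → 'D'
  → '(Y,D)'
→ '((F,E,((Z,S,C),U,Q),H),(Y,D))'
Final: ((F,E,((Z,S,C),U,Q),H),(Y,D));

Answer: ((F,E,((Z,S,C),U,Q),H),(Y,D));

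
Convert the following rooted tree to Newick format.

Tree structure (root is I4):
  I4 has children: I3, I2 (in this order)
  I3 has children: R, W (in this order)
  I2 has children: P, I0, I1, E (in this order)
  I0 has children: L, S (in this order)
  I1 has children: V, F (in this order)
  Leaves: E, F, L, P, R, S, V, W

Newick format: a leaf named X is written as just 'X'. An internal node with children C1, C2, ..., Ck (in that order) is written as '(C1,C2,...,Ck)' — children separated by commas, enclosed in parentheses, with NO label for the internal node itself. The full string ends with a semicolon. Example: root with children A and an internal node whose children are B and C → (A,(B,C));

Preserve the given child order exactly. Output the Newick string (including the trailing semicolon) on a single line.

Answer: ((R,W),(P,(L,S),(V,F),E));

Derivation:
internal I4 with children ['I3', 'I2']
  internal I3 with children ['R', 'W']
    leaf 'R' → 'R'
    leaf 'W' → 'W'
  → '(R,W)'
  internal I2 with children ['P', 'I0', 'I1', 'E']
    leaf 'P' → 'P'
    internal I0 with children ['L', 'S']
      leaf 'L' → 'L'
      leaf 'S' → 'S'
    → '(L,S)'
    internal I1 with children ['V', 'F']
      leaf 'V' → 'V'
      leaf 'F' → 'F'
    → '(V,F)'
    leaf 'E' → 'E'
  → '(P,(L,S),(V,F),E)'
→ '((R,W),(P,(L,S),(V,F),E))'
Final: ((R,W),(P,(L,S),(V,F),E));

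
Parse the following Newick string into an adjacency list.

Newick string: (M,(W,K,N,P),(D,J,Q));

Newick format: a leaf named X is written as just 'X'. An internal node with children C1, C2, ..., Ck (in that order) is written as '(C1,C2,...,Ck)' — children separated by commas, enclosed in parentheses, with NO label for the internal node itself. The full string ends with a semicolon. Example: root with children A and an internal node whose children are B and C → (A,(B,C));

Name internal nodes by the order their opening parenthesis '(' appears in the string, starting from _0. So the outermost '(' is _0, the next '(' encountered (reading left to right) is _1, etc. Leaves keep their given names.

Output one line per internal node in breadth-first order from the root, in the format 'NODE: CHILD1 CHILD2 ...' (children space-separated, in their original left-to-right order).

Input: (M,(W,K,N,P),(D,J,Q));
Scanning left-to-right, naming '(' by encounter order:
  pos 0: '(' -> open internal node _0 (depth 1)
  pos 3: '(' -> open internal node _1 (depth 2)
  pos 11: ')' -> close internal node _1 (now at depth 1)
  pos 13: '(' -> open internal node _2 (depth 2)
  pos 19: ')' -> close internal node _2 (now at depth 1)
  pos 20: ')' -> close internal node _0 (now at depth 0)
Total internal nodes: 3
BFS adjacency from root:
  _0: M _1 _2
  _1: W K N P
  _2: D J Q

Answer: _0: M _1 _2
_1: W K N P
_2: D J Q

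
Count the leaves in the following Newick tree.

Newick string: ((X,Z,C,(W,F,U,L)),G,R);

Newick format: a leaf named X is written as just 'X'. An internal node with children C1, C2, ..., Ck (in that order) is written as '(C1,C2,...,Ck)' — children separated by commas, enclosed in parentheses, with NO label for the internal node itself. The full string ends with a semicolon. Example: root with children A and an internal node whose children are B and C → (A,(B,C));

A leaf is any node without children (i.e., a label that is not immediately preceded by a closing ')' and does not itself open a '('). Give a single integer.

Answer: 9

Derivation:
Newick: ((X,Z,C,(W,F,U,L)),G,R);
Scan left-to-right; a leaf is any maximal label run not followed by '(':
  pos 2: leaf 'X' → count = 1
  pos 4: leaf 'Z' → count = 2
  pos 6: leaf 'C' → count = 3
  pos 9: leaf 'W' → count = 4
  pos 11: leaf 'F' → count = 5
  pos 13: leaf 'U' → count = 6
  pos 15: leaf 'L' → count = 7
  pos 19: leaf 'G' → count = 8
  pos 21: leaf 'R' → count = 9
Total leaves: 9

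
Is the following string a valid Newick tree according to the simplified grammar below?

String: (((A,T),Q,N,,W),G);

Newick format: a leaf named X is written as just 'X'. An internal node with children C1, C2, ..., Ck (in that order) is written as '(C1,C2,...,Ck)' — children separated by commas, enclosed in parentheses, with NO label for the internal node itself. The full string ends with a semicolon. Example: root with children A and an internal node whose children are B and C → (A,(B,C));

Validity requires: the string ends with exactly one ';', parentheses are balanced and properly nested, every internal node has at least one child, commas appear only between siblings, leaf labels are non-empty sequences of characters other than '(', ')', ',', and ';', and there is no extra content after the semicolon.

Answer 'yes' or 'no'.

Input: (((A,T),Q,N,,W),G);
Paren balance: 3 '(' vs 3 ')' OK
Ends with single ';': True
Full parse: FAILS (empty leaf label at pos 12)
Valid: False

Answer: no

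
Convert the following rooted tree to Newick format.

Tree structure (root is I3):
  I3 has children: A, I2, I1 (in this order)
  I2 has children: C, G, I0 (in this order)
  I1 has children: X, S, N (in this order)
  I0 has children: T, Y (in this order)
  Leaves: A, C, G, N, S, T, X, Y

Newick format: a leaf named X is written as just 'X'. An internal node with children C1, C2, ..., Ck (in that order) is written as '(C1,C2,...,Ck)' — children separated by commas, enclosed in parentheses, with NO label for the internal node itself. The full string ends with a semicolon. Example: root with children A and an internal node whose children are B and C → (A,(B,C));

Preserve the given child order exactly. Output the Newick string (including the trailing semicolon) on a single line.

internal I3 with children ['A', 'I2', 'I1']
  leaf 'A' → 'A'
  internal I2 with children ['C', 'G', 'I0']
    leaf 'C' → 'C'
    leaf 'G' → 'G'
    internal I0 with children ['T', 'Y']
      leaf 'T' → 'T'
      leaf 'Y' → 'Y'
    → '(T,Y)'
  → '(C,G,(T,Y))'
  internal I1 with children ['X', 'S', 'N']
    leaf 'X' → 'X'
    leaf 'S' → 'S'
    leaf 'N' → 'N'
  → '(X,S,N)'
→ '(A,(C,G,(T,Y)),(X,S,N))'
Final: (A,(C,G,(T,Y)),(X,S,N));

Answer: (A,(C,G,(T,Y)),(X,S,N));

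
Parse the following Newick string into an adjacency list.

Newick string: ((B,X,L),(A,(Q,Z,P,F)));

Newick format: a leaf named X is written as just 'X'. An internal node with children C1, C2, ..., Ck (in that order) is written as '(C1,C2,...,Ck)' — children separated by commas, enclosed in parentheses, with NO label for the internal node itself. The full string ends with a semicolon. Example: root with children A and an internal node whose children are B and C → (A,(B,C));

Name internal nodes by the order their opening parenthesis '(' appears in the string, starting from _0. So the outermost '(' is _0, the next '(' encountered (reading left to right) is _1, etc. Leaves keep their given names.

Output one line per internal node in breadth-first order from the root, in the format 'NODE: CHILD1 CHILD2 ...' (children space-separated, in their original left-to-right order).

Input: ((B,X,L),(A,(Q,Z,P,F)));
Scanning left-to-right, naming '(' by encounter order:
  pos 0: '(' -> open internal node _0 (depth 1)
  pos 1: '(' -> open internal node _1 (depth 2)
  pos 7: ')' -> close internal node _1 (now at depth 1)
  pos 9: '(' -> open internal node _2 (depth 2)
  pos 12: '(' -> open internal node _3 (depth 3)
  pos 20: ')' -> close internal node _3 (now at depth 2)
  pos 21: ')' -> close internal node _2 (now at depth 1)
  pos 22: ')' -> close internal node _0 (now at depth 0)
Total internal nodes: 4
BFS adjacency from root:
  _0: _1 _2
  _1: B X L
  _2: A _3
  _3: Q Z P F

Answer: _0: _1 _2
_1: B X L
_2: A _3
_3: Q Z P F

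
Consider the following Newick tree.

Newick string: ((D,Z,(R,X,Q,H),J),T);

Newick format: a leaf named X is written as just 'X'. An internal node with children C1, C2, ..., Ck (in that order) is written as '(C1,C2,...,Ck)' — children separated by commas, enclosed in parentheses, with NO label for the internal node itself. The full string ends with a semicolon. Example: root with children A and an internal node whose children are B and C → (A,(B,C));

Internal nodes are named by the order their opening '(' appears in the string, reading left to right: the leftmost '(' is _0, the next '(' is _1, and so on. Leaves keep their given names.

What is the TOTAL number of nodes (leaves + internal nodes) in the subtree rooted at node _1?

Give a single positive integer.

Newick: ((D,Z,(R,X,Q,H),J),T);
Locate _1: it is the '(' at position 1 (the 2nd '(' reading left to right).
Query: subtree rooted at _1
_1: subtree_size = 1 + 8
  D: subtree_size = 1 + 0
  Z: subtree_size = 1 + 0
  _2: subtree_size = 1 + 4
    R: subtree_size = 1 + 0
    X: subtree_size = 1 + 0
    Q: subtree_size = 1 + 0
    H: subtree_size = 1 + 0
  J: subtree_size = 1 + 0
Total subtree size of _1: 9

Answer: 9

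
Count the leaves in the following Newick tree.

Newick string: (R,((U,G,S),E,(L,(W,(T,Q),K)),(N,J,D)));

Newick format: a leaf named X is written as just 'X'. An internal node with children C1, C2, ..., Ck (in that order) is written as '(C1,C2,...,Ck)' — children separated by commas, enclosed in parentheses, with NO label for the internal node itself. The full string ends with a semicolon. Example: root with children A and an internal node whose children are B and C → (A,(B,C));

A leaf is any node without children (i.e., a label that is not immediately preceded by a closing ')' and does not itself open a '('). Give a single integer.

Answer: 13

Derivation:
Newick: (R,((U,G,S),E,(L,(W,(T,Q),K)),(N,J,D)));
Scan left-to-right; a leaf is any maximal label run not followed by '(':
  pos 1: leaf 'R' → count = 1
  pos 5: leaf 'U' → count = 2
  pos 7: leaf 'G' → count = 3
  pos 9: leaf 'S' → count = 4
  pos 12: leaf 'E' → count = 5
  pos 15: leaf 'L' → count = 6
  pos 18: leaf 'W' → count = 7
  pos 21: leaf 'T' → count = 8
  pos 23: leaf 'Q' → count = 9
  pos 26: leaf 'K' → count = 10
  pos 31: leaf 'N' → count = 11
  pos 33: leaf 'J' → count = 12
  pos 35: leaf 'D' → count = 13
Total leaves: 13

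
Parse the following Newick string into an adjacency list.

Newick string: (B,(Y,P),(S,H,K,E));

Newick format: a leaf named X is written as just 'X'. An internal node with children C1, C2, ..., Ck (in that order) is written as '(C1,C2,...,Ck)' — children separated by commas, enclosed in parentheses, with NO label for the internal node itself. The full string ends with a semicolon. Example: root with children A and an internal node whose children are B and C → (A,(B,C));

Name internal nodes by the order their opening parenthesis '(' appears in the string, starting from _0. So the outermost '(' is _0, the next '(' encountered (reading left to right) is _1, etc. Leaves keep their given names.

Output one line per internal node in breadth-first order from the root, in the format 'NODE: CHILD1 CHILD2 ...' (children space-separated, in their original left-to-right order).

Input: (B,(Y,P),(S,H,K,E));
Scanning left-to-right, naming '(' by encounter order:
  pos 0: '(' -> open internal node _0 (depth 1)
  pos 3: '(' -> open internal node _1 (depth 2)
  pos 7: ')' -> close internal node _1 (now at depth 1)
  pos 9: '(' -> open internal node _2 (depth 2)
  pos 17: ')' -> close internal node _2 (now at depth 1)
  pos 18: ')' -> close internal node _0 (now at depth 0)
Total internal nodes: 3
BFS adjacency from root:
  _0: B _1 _2
  _1: Y P
  _2: S H K E

Answer: _0: B _1 _2
_1: Y P
_2: S H K E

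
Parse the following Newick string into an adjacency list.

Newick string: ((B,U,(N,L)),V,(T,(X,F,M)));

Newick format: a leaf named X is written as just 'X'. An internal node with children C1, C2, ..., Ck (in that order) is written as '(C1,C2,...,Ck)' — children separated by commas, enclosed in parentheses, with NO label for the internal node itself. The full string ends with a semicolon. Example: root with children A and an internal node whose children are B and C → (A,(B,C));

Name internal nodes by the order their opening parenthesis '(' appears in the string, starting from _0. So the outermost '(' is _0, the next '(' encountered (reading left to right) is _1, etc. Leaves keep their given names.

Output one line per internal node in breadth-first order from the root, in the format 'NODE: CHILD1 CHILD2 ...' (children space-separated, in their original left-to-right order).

Input: ((B,U,(N,L)),V,(T,(X,F,M)));
Scanning left-to-right, naming '(' by encounter order:
  pos 0: '(' -> open internal node _0 (depth 1)
  pos 1: '(' -> open internal node _1 (depth 2)
  pos 6: '(' -> open internal node _2 (depth 3)
  pos 10: ')' -> close internal node _2 (now at depth 2)
  pos 11: ')' -> close internal node _1 (now at depth 1)
  pos 15: '(' -> open internal node _3 (depth 2)
  pos 18: '(' -> open internal node _4 (depth 3)
  pos 24: ')' -> close internal node _4 (now at depth 2)
  pos 25: ')' -> close internal node _3 (now at depth 1)
  pos 26: ')' -> close internal node _0 (now at depth 0)
Total internal nodes: 5
BFS adjacency from root:
  _0: _1 V _3
  _1: B U _2
  _3: T _4
  _2: N L
  _4: X F M

Answer: _0: _1 V _3
_1: B U _2
_3: T _4
_2: N L
_4: X F M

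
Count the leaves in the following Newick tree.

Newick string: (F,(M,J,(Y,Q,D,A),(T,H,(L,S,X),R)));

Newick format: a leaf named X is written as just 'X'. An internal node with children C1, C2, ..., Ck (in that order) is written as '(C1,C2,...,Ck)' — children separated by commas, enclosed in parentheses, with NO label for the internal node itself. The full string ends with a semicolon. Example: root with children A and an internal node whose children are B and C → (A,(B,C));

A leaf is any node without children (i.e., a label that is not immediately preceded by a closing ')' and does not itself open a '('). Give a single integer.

Newick: (F,(M,J,(Y,Q,D,A),(T,H,(L,S,X),R)));
Scan left-to-right; a leaf is any maximal label run not followed by '(':
  pos 1: leaf 'F' → count = 1
  pos 4: leaf 'M' → count = 2
  pos 6: leaf 'J' → count = 3
  pos 9: leaf 'Y' → count = 4
  pos 11: leaf 'Q' → count = 5
  pos 13: leaf 'D' → count = 6
  pos 15: leaf 'A' → count = 7
  pos 19: leaf 'T' → count = 8
  pos 21: leaf 'H' → count = 9
  pos 24: leaf 'L' → count = 10
  pos 26: leaf 'S' → count = 11
  pos 28: leaf 'X' → count = 12
  pos 31: leaf 'R' → count = 13
Total leaves: 13

Answer: 13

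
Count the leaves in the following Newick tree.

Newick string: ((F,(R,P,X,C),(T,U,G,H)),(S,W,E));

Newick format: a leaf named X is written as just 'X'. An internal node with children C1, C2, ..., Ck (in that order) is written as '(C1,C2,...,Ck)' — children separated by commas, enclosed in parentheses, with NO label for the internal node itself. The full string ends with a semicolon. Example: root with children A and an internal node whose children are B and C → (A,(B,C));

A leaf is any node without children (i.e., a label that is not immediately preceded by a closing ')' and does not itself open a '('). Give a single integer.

Answer: 12

Derivation:
Newick: ((F,(R,P,X,C),(T,U,G,H)),(S,W,E));
Scan left-to-right; a leaf is any maximal label run not followed by '(':
  pos 2: leaf 'F' → count = 1
  pos 5: leaf 'R' → count = 2
  pos 7: leaf 'P' → count = 3
  pos 9: leaf 'X' → count = 4
  pos 11: leaf 'C' → count = 5
  pos 15: leaf 'T' → count = 6
  pos 17: leaf 'U' → count = 7
  pos 19: leaf 'G' → count = 8
  pos 21: leaf 'H' → count = 9
  pos 26: leaf 'S' → count = 10
  pos 28: leaf 'W' → count = 11
  pos 30: leaf 'E' → count = 12
Total leaves: 12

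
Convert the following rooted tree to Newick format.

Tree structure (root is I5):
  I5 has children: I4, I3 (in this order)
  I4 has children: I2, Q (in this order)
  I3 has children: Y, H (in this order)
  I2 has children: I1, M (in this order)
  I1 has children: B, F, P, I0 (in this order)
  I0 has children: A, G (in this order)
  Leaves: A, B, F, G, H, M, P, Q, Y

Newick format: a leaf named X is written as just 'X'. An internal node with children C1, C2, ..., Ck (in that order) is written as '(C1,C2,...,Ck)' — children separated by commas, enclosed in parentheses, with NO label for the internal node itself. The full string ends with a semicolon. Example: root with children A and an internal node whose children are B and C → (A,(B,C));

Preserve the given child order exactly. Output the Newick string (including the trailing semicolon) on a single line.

Answer: ((((B,F,P,(A,G)),M),Q),(Y,H));

Derivation:
internal I5 with children ['I4', 'I3']
  internal I4 with children ['I2', 'Q']
    internal I2 with children ['I1', 'M']
      internal I1 with children ['B', 'F', 'P', 'I0']
        leaf 'B' → 'B'
        leaf 'F' → 'F'
        leaf 'P' → 'P'
        internal I0 with children ['A', 'G']
          leaf 'A' → 'A'
          leaf 'G' → 'G'
        → '(A,G)'
      → '(B,F,P,(A,G))'
      leaf 'M' → 'M'
    → '((B,F,P,(A,G)),M)'
    leaf 'Q' → 'Q'
  → '(((B,F,P,(A,G)),M),Q)'
  internal I3 with children ['Y', 'H']
    leaf 'Y' → 'Y'
    leaf 'H' → 'H'
  → '(Y,H)'
→ '((((B,F,P,(A,G)),M),Q),(Y,H))'
Final: ((((B,F,P,(A,G)),M),Q),(Y,H));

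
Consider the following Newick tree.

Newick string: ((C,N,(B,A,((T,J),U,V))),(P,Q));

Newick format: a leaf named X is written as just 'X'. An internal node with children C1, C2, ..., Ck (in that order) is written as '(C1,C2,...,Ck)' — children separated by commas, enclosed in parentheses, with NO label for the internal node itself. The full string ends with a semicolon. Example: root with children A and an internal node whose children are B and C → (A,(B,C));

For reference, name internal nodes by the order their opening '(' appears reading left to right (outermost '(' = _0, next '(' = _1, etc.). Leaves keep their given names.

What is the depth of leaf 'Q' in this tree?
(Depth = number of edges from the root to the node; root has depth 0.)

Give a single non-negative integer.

Newick: ((C,N,(B,A,((T,J),U,V))),(P,Q));
Naming internals by '(' encounter order: outermost '(' = _0, next = _1, ...
Query node: Q
Path from root: _0 -> _5 -> Q
Depth of Q: 2 (number of edges from root)

Answer: 2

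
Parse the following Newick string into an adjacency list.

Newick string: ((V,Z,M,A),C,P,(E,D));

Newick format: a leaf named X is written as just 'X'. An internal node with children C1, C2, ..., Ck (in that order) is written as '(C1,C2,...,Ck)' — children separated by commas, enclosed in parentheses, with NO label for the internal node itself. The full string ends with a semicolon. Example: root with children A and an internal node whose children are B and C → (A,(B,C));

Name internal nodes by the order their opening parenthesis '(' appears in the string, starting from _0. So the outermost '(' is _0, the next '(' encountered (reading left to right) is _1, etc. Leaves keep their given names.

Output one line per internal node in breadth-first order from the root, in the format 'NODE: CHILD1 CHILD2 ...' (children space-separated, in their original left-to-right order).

Answer: _0: _1 C P _2
_1: V Z M A
_2: E D

Derivation:
Input: ((V,Z,M,A),C,P,(E,D));
Scanning left-to-right, naming '(' by encounter order:
  pos 0: '(' -> open internal node _0 (depth 1)
  pos 1: '(' -> open internal node _1 (depth 2)
  pos 9: ')' -> close internal node _1 (now at depth 1)
  pos 15: '(' -> open internal node _2 (depth 2)
  pos 19: ')' -> close internal node _2 (now at depth 1)
  pos 20: ')' -> close internal node _0 (now at depth 0)
Total internal nodes: 3
BFS adjacency from root:
  _0: _1 C P _2
  _1: V Z M A
  _2: E D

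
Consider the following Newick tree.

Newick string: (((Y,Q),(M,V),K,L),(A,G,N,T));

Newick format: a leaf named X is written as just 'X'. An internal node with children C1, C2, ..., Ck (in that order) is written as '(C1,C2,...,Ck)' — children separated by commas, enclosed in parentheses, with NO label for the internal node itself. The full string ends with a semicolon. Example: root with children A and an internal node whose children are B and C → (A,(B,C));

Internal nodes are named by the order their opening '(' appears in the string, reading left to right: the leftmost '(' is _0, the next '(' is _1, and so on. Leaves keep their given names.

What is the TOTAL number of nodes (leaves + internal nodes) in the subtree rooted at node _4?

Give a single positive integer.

Newick: (((Y,Q),(M,V),K,L),(A,G,N,T));
Locate _4: it is the '(' at position 19 (the 5th '(' reading left to right).
Query: subtree rooted at _4
_4: subtree_size = 1 + 4
  A: subtree_size = 1 + 0
  G: subtree_size = 1 + 0
  N: subtree_size = 1 + 0
  T: subtree_size = 1 + 0
Total subtree size of _4: 5

Answer: 5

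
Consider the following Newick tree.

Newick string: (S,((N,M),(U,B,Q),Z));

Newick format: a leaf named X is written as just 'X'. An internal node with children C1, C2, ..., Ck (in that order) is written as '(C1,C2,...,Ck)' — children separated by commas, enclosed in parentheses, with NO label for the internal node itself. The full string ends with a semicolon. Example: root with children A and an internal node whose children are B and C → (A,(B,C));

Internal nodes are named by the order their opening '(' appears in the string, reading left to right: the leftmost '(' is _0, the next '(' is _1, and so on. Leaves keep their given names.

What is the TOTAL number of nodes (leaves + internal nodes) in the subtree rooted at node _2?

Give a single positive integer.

Newick: (S,((N,M),(U,B,Q),Z));
Locate _2: it is the '(' at position 4 (the 3rd '(' reading left to right).
Query: subtree rooted at _2
_2: subtree_size = 1 + 2
  N: subtree_size = 1 + 0
  M: subtree_size = 1 + 0
Total subtree size of _2: 3

Answer: 3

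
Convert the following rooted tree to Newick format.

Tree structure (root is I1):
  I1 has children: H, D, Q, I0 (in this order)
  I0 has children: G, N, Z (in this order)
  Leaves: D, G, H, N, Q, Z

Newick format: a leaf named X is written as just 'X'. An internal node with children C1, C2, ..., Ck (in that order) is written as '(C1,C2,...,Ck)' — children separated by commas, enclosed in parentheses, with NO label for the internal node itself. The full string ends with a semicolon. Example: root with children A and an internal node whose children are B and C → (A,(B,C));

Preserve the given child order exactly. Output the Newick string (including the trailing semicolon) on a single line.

Answer: (H,D,Q,(G,N,Z));

Derivation:
internal I1 with children ['H', 'D', 'Q', 'I0']
  leaf 'H' → 'H'
  leaf 'D' → 'D'
  leaf 'Q' → 'Q'
  internal I0 with children ['G', 'N', 'Z']
    leaf 'G' → 'G'
    leaf 'N' → 'N'
    leaf 'Z' → 'Z'
  → '(G,N,Z)'
→ '(H,D,Q,(G,N,Z))'
Final: (H,D,Q,(G,N,Z));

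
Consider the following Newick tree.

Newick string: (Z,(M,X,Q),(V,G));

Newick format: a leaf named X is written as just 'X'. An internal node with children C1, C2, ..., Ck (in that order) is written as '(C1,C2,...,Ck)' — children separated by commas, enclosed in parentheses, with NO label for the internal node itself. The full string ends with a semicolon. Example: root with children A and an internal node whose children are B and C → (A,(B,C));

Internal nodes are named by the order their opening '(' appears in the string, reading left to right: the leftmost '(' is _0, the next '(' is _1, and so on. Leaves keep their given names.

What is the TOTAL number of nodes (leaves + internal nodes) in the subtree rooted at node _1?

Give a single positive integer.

Newick: (Z,(M,X,Q),(V,G));
Locate _1: it is the '(' at position 3 (the 2nd '(' reading left to right).
Query: subtree rooted at _1
_1: subtree_size = 1 + 3
  M: subtree_size = 1 + 0
  X: subtree_size = 1 + 0
  Q: subtree_size = 1 + 0
Total subtree size of _1: 4

Answer: 4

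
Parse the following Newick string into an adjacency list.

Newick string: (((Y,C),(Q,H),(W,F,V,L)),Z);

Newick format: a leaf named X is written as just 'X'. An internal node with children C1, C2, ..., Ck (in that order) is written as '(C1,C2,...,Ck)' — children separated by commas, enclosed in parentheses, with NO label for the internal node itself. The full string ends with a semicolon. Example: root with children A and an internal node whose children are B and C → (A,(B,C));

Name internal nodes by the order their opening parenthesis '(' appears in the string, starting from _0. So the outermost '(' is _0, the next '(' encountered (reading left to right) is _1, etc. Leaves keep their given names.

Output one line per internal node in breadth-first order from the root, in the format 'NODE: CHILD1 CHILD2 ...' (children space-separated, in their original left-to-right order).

Answer: _0: _1 Z
_1: _2 _3 _4
_2: Y C
_3: Q H
_4: W F V L

Derivation:
Input: (((Y,C),(Q,H),(W,F,V,L)),Z);
Scanning left-to-right, naming '(' by encounter order:
  pos 0: '(' -> open internal node _0 (depth 1)
  pos 1: '(' -> open internal node _1 (depth 2)
  pos 2: '(' -> open internal node _2 (depth 3)
  pos 6: ')' -> close internal node _2 (now at depth 2)
  pos 8: '(' -> open internal node _3 (depth 3)
  pos 12: ')' -> close internal node _3 (now at depth 2)
  pos 14: '(' -> open internal node _4 (depth 3)
  pos 22: ')' -> close internal node _4 (now at depth 2)
  pos 23: ')' -> close internal node _1 (now at depth 1)
  pos 26: ')' -> close internal node _0 (now at depth 0)
Total internal nodes: 5
BFS adjacency from root:
  _0: _1 Z
  _1: _2 _3 _4
  _2: Y C
  _3: Q H
  _4: W F V L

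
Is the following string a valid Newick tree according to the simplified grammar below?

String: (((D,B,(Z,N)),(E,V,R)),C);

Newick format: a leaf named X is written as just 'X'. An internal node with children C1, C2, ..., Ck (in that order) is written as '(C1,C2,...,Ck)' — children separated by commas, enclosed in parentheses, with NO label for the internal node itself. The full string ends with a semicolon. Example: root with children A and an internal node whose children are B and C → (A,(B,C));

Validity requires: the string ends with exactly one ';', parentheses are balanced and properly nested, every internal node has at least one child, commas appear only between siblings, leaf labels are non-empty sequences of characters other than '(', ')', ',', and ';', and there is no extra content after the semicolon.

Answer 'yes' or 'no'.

Answer: yes

Derivation:
Input: (((D,B,(Z,N)),(E,V,R)),C);
Paren balance: 5 '(' vs 5 ')' OK
Ends with single ';': True
Full parse: OK
Valid: True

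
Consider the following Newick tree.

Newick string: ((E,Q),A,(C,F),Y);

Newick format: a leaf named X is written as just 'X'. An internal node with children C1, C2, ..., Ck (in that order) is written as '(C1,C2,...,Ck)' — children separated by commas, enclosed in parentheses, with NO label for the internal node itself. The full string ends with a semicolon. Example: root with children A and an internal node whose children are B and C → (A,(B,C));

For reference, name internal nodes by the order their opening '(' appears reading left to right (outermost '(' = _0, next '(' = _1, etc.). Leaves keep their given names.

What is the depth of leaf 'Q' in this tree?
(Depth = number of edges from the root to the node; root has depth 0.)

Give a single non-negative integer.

Answer: 2

Derivation:
Newick: ((E,Q),A,(C,F),Y);
Naming internals by '(' encounter order: outermost '(' = _0, next = _1, ...
Query node: Q
Path from root: _0 -> _1 -> Q
Depth of Q: 2 (number of edges from root)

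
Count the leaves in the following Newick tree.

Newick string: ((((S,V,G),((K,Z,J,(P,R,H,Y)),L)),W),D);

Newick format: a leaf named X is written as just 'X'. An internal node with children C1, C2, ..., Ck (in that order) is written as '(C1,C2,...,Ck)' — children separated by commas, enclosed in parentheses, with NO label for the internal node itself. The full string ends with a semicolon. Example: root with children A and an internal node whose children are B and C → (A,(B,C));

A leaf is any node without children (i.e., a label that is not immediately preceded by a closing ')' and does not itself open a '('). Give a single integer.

Answer: 13

Derivation:
Newick: ((((S,V,G),((K,Z,J,(P,R,H,Y)),L)),W),D);
Scan left-to-right; a leaf is any maximal label run not followed by '(':
  pos 4: leaf 'S' → count = 1
  pos 6: leaf 'V' → count = 2
  pos 8: leaf 'G' → count = 3
  pos 13: leaf 'K' → count = 4
  pos 15: leaf 'Z' → count = 5
  pos 17: leaf 'J' → count = 6
  pos 20: leaf 'P' → count = 7
  pos 22: leaf 'R' → count = 8
  pos 24: leaf 'H' → count = 9
  pos 26: leaf 'Y' → count = 10
  pos 30: leaf 'L' → count = 11
  pos 34: leaf 'W' → count = 12
  pos 37: leaf 'D' → count = 13
Total leaves: 13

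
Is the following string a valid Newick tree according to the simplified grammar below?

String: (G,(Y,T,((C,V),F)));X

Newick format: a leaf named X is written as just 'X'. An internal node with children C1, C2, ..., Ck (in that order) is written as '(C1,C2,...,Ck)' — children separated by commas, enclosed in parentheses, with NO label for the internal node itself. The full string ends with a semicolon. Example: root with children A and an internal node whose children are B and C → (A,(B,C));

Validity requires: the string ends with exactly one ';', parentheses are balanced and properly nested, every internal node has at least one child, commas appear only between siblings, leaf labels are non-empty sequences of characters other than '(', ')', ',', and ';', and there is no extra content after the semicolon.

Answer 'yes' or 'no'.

Input: (G,(Y,T,((C,V),F)));X
Paren balance: 4 '(' vs 4 ')' OK
Ends with single ';': False
Full parse: FAILS (must end with ;)
Valid: False

Answer: no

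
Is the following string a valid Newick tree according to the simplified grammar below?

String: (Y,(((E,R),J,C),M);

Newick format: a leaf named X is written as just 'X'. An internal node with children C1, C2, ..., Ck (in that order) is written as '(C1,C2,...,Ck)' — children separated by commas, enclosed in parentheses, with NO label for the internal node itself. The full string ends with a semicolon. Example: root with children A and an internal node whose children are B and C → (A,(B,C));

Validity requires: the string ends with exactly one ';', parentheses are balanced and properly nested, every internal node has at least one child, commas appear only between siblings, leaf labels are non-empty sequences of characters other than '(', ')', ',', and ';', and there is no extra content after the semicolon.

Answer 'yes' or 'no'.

Answer: no

Derivation:
Input: (Y,(((E,R),J,C),M);
Paren balance: 4 '(' vs 3 ')' MISMATCH
Ends with single ';': True
Full parse: FAILS (expected , or ) at pos 18)
Valid: False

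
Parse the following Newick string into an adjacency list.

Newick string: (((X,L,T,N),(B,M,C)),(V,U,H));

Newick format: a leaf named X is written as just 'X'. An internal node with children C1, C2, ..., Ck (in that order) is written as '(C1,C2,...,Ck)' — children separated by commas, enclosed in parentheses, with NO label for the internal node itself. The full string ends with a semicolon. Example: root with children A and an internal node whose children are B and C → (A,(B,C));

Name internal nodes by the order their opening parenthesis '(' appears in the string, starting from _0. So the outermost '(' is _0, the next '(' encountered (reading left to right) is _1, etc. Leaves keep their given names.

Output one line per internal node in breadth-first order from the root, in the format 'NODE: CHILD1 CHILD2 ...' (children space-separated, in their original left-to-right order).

Input: (((X,L,T,N),(B,M,C)),(V,U,H));
Scanning left-to-right, naming '(' by encounter order:
  pos 0: '(' -> open internal node _0 (depth 1)
  pos 1: '(' -> open internal node _1 (depth 2)
  pos 2: '(' -> open internal node _2 (depth 3)
  pos 10: ')' -> close internal node _2 (now at depth 2)
  pos 12: '(' -> open internal node _3 (depth 3)
  pos 18: ')' -> close internal node _3 (now at depth 2)
  pos 19: ')' -> close internal node _1 (now at depth 1)
  pos 21: '(' -> open internal node _4 (depth 2)
  pos 27: ')' -> close internal node _4 (now at depth 1)
  pos 28: ')' -> close internal node _0 (now at depth 0)
Total internal nodes: 5
BFS adjacency from root:
  _0: _1 _4
  _1: _2 _3
  _4: V U H
  _2: X L T N
  _3: B M C

Answer: _0: _1 _4
_1: _2 _3
_4: V U H
_2: X L T N
_3: B M C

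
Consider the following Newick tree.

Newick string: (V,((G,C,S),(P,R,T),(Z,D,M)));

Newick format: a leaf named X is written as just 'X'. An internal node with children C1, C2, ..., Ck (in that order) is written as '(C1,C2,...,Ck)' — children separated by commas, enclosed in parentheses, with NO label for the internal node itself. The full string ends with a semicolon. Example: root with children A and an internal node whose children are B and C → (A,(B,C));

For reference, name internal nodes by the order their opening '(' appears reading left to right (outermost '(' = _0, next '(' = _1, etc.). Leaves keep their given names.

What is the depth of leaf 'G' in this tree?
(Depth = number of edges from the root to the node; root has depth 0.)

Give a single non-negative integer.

Newick: (V,((G,C,S),(P,R,T),(Z,D,M)));
Naming internals by '(' encounter order: outermost '(' = _0, next = _1, ...
Query node: G
Path from root: _0 -> _1 -> _2 -> G
Depth of G: 3 (number of edges from root)

Answer: 3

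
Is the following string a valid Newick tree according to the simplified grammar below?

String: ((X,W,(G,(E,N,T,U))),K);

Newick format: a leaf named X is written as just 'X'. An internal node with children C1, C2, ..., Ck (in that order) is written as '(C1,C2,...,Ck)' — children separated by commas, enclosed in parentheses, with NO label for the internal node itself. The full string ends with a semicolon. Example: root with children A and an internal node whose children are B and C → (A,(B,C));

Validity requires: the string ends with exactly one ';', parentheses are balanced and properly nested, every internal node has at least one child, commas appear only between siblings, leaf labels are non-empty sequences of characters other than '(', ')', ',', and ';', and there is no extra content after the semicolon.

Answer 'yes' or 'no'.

Answer: yes

Derivation:
Input: ((X,W,(G,(E,N,T,U))),K);
Paren balance: 4 '(' vs 4 ')' OK
Ends with single ';': True
Full parse: OK
Valid: True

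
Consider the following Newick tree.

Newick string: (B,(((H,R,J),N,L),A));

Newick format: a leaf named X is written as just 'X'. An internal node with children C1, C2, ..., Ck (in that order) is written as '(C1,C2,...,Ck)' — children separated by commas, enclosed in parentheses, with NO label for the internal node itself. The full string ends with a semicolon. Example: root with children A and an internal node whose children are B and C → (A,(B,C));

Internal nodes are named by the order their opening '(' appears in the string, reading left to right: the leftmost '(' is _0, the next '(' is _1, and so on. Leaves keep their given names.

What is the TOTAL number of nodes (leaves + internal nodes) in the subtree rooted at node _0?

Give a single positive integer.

Answer: 11

Derivation:
Newick: (B,(((H,R,J),N,L),A));
Locate _0: it is the '(' at position 0 (the 1st '(' reading left to right).
Query: subtree rooted at _0
_0: subtree_size = 1 + 10
  B: subtree_size = 1 + 0
  _1: subtree_size = 1 + 8
    _2: subtree_size = 1 + 6
      _3: subtree_size = 1 + 3
        H: subtree_size = 1 + 0
        R: subtree_size = 1 + 0
        J: subtree_size = 1 + 0
      N: subtree_size = 1 + 0
      L: subtree_size = 1 + 0
    A: subtree_size = 1 + 0
Total subtree size of _0: 11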